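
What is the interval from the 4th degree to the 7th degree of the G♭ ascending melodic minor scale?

G♭ melodic minor: G♭ A♭ B𝄫 C♭ D♭ E♭ F.
The 4th degree is C♭ and the degree 7 is F.
4 letter names make it a fourth; at 6 semitones (a half step wider than perfect) the quality is augmented.

augmented fourth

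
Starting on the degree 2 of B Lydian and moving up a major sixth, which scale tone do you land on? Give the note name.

The scale is B C# D# E# F# G# A#.
The degree 2 is C#; a major sixth above that is A# — scale degree 7.

A#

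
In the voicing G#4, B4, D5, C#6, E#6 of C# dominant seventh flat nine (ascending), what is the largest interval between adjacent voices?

Adjacent intervals: G#4→B4 = minor third; B4→D5 = minor third; D5→C#6 = major seventh; C#6→E#6 = major third.
The largest is D5 to C#6, a major seventh (11 semitones).

major seventh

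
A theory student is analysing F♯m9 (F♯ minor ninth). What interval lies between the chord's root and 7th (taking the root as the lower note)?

minor 7th

F♯min9 (F♯ minor ninth): F♯, A, C♯, E, G♯.
That puts F♯ below E.
F♯ up to E is 10 semitones, a half step narrower than a major seventh, so the interval is minor.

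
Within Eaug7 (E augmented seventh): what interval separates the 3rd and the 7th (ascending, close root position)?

diminished fifth

The chord tones of E augmented seventh are E, G#, B#, D.
That puts G# below D.
From G# to D: 6 semitones over a fifth = diminished.
This 3–7 tritone is the characteristic tension at the heart of the dominant sound.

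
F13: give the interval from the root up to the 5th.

P5

F13 (F dominant thirteenth) is spelled F-A-C-E♭-G-D.
Root = F; 5th = C.
Counting 5 letters and 7 half steps from F gives a perfect fifth.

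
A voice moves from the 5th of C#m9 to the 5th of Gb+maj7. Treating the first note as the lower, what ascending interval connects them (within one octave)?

diminished fifth

The 5th of C#m9 is G#; the 5th of Gb+maj7 is D.
5 letter names make it a fifth; at 6 semitones (a half step narrower than perfect) the quality is diminished.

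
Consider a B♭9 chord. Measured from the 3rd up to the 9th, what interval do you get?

B♭9 is spelled B♭-D-F-A♭-C.
So we need the interval from D up to C.
D up to C is 10 semitones, a half step narrower than a major seventh, so the interval is minor.

minor seventh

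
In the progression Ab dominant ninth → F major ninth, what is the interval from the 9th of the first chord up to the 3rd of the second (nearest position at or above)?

major seventh

Ab dominant ninth has Bb as its 9th, and F major ninth has A as its 3rd.
Bb up to A spans 7 letter names and 11 semitones — a major seventh.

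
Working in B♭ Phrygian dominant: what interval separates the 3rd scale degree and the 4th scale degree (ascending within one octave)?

Spelling B♭ Phrygian dominant: B♭ C♭ D E♭ F G♭ A♭.
That puts D below E♭.
D up to E♭ is 1 semitone, a half step narrower than a major second, so the interval is minor.

m2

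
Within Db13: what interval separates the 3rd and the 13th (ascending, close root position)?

perfect eleventh

Db dominant thirteenth: Db F Ab Cb Eb Bb.
The 3rd is F and the 13th is Bb.
Counting 11 letters and 17 half steps from F gives a perfect eleventh.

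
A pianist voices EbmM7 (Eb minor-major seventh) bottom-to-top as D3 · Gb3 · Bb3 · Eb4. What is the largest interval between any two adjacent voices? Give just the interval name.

P4

Adjacent intervals: D3→Gb3 = diminished fourth; Gb3→Bb3 = major third; Bb3→Eb4 = perfect fourth.
The largest is Bb3 to Eb4, a perfect fourth (5 semitones).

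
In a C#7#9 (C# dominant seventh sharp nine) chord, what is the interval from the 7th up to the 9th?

augmented 3rd

C# dominant seventh sharp nine is spelled C#, E#, G#, B, D##.
So we need the interval from B up to D##.
3 letter names make it a third; at 5 semitones (a half step wider than major) the quality is augmented.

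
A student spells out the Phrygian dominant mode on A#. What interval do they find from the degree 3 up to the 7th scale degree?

diminished 5th

A# phrygian dominant: A# B C## D# E# F# G#.
The degree 3 is C## and the scale degree 7 is G#.
From C## to G#: 6 semitones over a fifth = diminished.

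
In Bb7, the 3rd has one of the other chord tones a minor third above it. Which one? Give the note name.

F

The chord tones of Bb7 are Bb–D–F–Ab.
The 3rd is D. A minor third above D is F.
F is the chord's 5th.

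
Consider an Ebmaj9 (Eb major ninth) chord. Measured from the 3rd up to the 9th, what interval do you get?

Spelling the chord: Eb–G–Bb–D–F.
So we need the interval from G up to F.
G up to F is 10 semitones, a half step narrower than a major seventh, so the interval is minor.

minor seventh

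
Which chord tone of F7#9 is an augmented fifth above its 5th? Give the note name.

Spelling the chord: F A C E♭ G♯.
The 5th is C. An augmented fifth above C is G♯.
G♯ is the chord's 9th.

G#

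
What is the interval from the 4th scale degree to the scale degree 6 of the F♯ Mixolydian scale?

F♯ mixolydian: F♯ G♯ A♯ B C♯ D♯ E.
4th scale degree = B; degree 6 = D♯.
Counting 3 letters and 4 half steps from B gives a major third.

major third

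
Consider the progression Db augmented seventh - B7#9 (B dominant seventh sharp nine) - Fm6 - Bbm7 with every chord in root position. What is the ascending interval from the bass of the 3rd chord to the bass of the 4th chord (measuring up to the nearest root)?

The roots are F and Bb.
F up to Bb spans 4 letter names and 5 semitones — a perfect fourth.

perfect fourth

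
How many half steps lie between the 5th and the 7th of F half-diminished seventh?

4

Fm7b5: F-A♭-C♭-E♭.
C♭ to E♭ is a major third: 4 semitones.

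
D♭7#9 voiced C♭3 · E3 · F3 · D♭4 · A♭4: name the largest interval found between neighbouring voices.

minor sixth

Adjacent intervals: C♭3→E3 = augmented third; E3→F3 = minor second; F3→D♭4 = minor sixth; D♭4→A♭4 = perfect fifth.
The largest is F3 to D♭4, a minor sixth (8 semitones).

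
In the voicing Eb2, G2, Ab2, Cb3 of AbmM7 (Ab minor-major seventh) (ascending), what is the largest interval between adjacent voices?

major 3rd

Adjacent intervals: Eb2→G2 = major third; G2→Ab2 = minor second; Ab2→Cb3 = minor third.
The largest is Eb2 to G2, a major third (4 semitones).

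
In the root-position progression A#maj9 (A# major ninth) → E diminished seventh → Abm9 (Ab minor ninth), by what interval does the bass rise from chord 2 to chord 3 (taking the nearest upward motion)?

d4

The roots are E and Ab.
4 letter names make it a fourth; at 4 semitones (a half step narrower than perfect) the quality is diminished.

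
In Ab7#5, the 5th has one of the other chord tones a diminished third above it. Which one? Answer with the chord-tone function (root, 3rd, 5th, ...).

Ab7#5 (Ab augmented seventh) is spelled Ab C E Gb.
The 5th is E. A diminished third above E is Gb.
Gb is the chord's 7th.

7th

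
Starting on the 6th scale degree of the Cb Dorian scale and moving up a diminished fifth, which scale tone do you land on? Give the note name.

Ebb

The scale is Cb Db Ebb Fb Gb Ab Bbb.
The 6th scale degree is Ab; a diminished fifth above that is Ebb — scale degree 3.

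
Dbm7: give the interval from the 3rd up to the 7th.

Spelling the chord: Db-Fb-Ab-Cb.
The 3rd is Fb and the 7th is Cb.
Fb up to Cb spans 5 letter names and 7 semitones — a perfect fifth.

perfect 5th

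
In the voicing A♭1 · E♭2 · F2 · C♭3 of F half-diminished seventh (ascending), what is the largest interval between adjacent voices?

Adjacent intervals: A♭1→E♭2 = perfect fifth; E♭2→F2 = major second; F2→C♭3 = diminished fifth.
The largest is A♭1 to E♭2, a perfect fifth (7 semitones).

perfect fifth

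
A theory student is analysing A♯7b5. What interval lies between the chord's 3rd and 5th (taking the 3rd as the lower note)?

Spelling the chord: A♯-C𝄪-E-G♯.
That puts C𝄪 below E.
From C𝄪 to E: 2 semitones over a third = diminished.

diminished third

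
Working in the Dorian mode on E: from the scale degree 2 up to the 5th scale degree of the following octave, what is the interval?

Spelling the Dorian mode on E: E F# G A B C# D.
Scale degree 2 = F#; degree 5 (up an octave) = B.
From F# to B is 17 semitones, exactly the perfect eleventh.

perfect eleventh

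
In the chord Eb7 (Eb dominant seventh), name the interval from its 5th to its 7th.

m3

The chord tones of Eb7 are Eb, G, Bb, Db.
The 5th is Bb and the 7th is Db.
From Bb to Db: 3 semitones over a third = minor.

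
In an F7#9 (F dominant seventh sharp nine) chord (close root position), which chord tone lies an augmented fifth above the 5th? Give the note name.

F7#9 is spelled F–A–C–Eb–G#.
The 5th is C. An augmented fifth above C is G#.
G# is the chord's 9th.

G#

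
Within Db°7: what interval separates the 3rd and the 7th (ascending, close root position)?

The chord tones of Db°7 are Db Fb Abb Cbb.
So we need the interval from Fb up to Cbb.
Fb up to Cbb is 6 semitones, a half step narrower than a perfect fifth, so the interval is diminished.

d5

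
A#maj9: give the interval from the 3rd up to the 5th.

minor third

A#maj9 (A# major ninth): A# C## E# G## B#.
The 3rd is C## and the 5th is E#.
C## up to E# is 3 semitones, a half step narrower than a major third, so the interval is minor.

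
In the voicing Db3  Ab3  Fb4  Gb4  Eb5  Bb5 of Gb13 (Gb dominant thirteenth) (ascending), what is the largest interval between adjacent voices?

Adjacent intervals: Db3→Ab3 = perfect fifth; Ab3→Fb4 = minor sixth; Fb4→Gb4 = major second; Gb4→Eb5 = major sixth; Eb5→Bb5 = perfect fifth.
The largest is Gb4 to Eb5, a major sixth (9 semitones).

major sixth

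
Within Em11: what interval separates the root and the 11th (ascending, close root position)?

perfect 11th

Spelling the chord: E G B D F# A.
Root = E; 11th = A.
Counting 11 letters and 17 half steps from E gives a perfect eleventh.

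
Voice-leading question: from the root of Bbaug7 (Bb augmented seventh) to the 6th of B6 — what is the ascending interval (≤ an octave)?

augmented 6th

Bbaug7 (Bb augmented seventh) has Bb as its root, and B6 has G# as its 6th.
Bb up to G# is 10 semitones, a half step wider than a major sixth, so the interval is augmented.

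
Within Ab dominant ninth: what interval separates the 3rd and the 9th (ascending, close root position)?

Ab dominant ninth is spelled Ab-C-Eb-Gb-Bb.
That puts C below Bb.
From C to Bb: 10 semitones over a seventh = minor.

minor seventh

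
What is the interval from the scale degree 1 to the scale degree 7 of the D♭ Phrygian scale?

minor 7th

D♭ phrygian: D♭ E𝄫 F♭ G♭ A♭ B𝄫 C♭.
So we need the interval from D♭ up to C♭.
7 letter names make it a seventh; at 10 semitones (a half step narrower than major) the quality is minor.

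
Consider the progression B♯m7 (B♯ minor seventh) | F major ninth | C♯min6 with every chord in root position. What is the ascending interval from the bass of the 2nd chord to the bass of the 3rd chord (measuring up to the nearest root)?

The roots are F and C♯.
F up to C♯ is 8 semitones, a half step wider than a perfect fifth, so the interval is augmented.

augmented fifth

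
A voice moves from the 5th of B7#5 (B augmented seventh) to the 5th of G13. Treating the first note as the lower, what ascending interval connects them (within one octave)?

diminished 6th

B7#5 (B augmented seventh) has F## as its 5th, and G13 has D as its 5th.
F## up to D is 7 semitones, a whole step narrower than a major sixth, so the interval is diminished.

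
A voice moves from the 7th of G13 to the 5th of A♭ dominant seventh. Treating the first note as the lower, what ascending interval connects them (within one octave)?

G13 has F as its 7th, and A♭ dominant seventh has E♭ as its 5th.
From F to E♭: 10 semitones over a seventh = minor.

minor seventh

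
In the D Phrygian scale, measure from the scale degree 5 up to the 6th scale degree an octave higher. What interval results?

Spelling the D Phrygian scale: D E♭ F G A B♭ C.
That puts A below B♭.
A up to B♭ is 13 semitones, a half step narrower than a major ninth, so the interval is minor.

m9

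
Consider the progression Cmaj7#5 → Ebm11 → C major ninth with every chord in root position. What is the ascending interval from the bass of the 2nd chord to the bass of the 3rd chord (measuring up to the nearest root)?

The roots are Eb and C.
From Eb to C is 9 semitones, exactly the major sixth.

major 6th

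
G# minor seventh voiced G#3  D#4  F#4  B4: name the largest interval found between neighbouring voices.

Adjacent intervals: G#3→D#4 = perfect fifth; D#4→F#4 = minor third; F#4→B4 = perfect fourth.
The largest is G#3 to D#4, a perfect fifth (7 semitones).

P5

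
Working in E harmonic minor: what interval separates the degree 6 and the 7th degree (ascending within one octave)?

The scale runs E F# G A B C D#.
Degree 6 = C; 7th degree = D#.
From C to D#: 3 semitones over a second = augmented.

augmented 2nd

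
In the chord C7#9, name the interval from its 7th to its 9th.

C7#9 is spelled C–E–G–Bb–D#.
That puts Bb below D#.
3 letter names make it a third; at 5 semitones (a half step wider than major) the quality is augmented.

A3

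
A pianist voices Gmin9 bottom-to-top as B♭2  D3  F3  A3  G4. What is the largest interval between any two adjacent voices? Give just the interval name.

Adjacent intervals: B♭2→D3 = major third; D3→F3 = minor third; F3→A3 = major third; A3→G4 = minor seventh.
The largest is A3 to G4, a minor seventh (10 semitones).

minor seventh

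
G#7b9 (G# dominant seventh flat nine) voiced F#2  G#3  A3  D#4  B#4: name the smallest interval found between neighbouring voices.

Adjacent intervals: F#2→G#3 = major ninth; G#3→A3 = minor second; A3→D#4 = augmented fourth; D#4→B#4 = major sixth.
The smallest is G#3 to A3, a minor second (1 semitone).

minor second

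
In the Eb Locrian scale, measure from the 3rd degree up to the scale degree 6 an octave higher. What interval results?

Eb locrian: Eb Fb Gb Ab Bbb Cb Db.
That puts Gb below Cb.
Counting 11 letters and 17 half steps from Gb gives a perfect eleventh.

perfect 11th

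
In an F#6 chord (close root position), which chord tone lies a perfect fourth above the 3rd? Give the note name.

D#

The chord tones of F#6 (F# major sixth) are F#, A#, C#, D#.
The 3rd is A#. A perfect fourth above A# is D#.
D# is the chord's 6th.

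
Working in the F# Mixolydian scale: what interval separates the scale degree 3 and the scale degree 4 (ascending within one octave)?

minor 2nd

Spelling the F# Mixolydian scale: F# G# A# B C# D# E.
That puts A# below B.
From A# to B: 1 semitone over a second = minor.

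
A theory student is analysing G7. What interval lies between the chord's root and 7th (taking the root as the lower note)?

m7

G7 is spelled G–B–D–F.
Root = G; 7th = F.
From G to F: 10 semitones over a seventh = minor.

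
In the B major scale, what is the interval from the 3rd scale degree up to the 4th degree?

Spelling the B major scale: B C# D# E F# G# A#.
The 3rd scale degree is D# and the 4th degree is E.
From D# to E: 1 semitone over a second = minor.

minor second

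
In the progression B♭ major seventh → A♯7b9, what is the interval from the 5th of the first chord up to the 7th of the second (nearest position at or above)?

The 5th of B♭ major seventh is F; the 7th of A♯7b9 is G♯.
2 letter names make it a second; at 3 semitones (a half step wider than major) the quality is augmented.

augmented 2nd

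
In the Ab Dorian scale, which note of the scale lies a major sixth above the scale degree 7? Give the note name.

The scale is Ab Bb Cb Db Eb F Gb.
The scale degree 7 is Gb; a major sixth above that is Eb — scale degree 5.

Eb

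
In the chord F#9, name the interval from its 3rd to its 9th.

The chord tones of F#9 (F# dominant ninth) are F# A# C# E G#.
That puts A# below G#.
7 letter names make it a seventh; at 10 semitones (a half step narrower than major) the quality is minor.

minor seventh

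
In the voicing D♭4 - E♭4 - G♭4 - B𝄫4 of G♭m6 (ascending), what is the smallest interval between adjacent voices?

Adjacent intervals: D♭4→E♭4 = major second; E♭4→G♭4 = minor third; G♭4→B𝄫4 = minor third.
The smallest is D♭4 to E♭4, a major second (2 semitones).

major second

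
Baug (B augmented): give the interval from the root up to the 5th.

The chord tones of B augmented are B–D#–F##.
Root = B; 5th = F##.
5 letter names make it a fifth; at 8 semitones (a half step wider than perfect) the quality is augmented.

augmented fifth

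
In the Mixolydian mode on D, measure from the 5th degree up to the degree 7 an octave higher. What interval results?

D mixolydian: D E F# G A B C.
5th degree = A; 7th scale degree (up an octave) = C.
A up to C is 15 semitones, a half step narrower than a major tenth, so the interval is minor.

minor 10th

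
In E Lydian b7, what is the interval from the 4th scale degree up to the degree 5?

minor second

The scale runs E F♯ G♯ A♯ B C♯ D.
4th scale degree = A♯; degree 5 = B.
2 letter names make it a second; at 1 semitone (a half step narrower than major) the quality is minor.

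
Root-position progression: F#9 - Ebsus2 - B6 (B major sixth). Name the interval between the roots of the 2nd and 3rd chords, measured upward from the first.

augmented fifth

The roots are Eb and B.
5 letter names make it a fifth; at 8 semitones (a half step wider than perfect) the quality is augmented.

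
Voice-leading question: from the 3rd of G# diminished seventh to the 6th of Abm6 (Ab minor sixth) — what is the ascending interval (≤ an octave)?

diminished 5th

G# diminished seventh has B as its 3rd, and Abm6 (Ab minor sixth) has F as its 6th.
5 letter names make it a fifth; at 6 semitones (a half step narrower than perfect) the quality is diminished.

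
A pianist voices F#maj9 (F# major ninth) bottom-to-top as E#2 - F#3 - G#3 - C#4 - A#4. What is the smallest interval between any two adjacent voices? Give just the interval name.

Adjacent intervals: E#2→F#3 = minor ninth; F#3→G#3 = major second; G#3→C#4 = perfect fourth; C#4→A#4 = major sixth.
The smallest is F#3 to G#3, a major second (2 semitones).

M2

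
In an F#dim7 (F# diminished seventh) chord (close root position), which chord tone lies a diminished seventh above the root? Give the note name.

Eb

F#°7 (F# diminished seventh) is spelled F#-A-C-Eb.
The root is F#. A diminished seventh above F# is Eb.
Eb is the chord's 7th.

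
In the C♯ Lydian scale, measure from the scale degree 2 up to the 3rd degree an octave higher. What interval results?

The scale runs C♯ D♯ E♯ F𝄪 G♯ A♯ B♯.
So we need the interval from D♯ up to E♯.
From D♯ to E♯ is 14 semitones, exactly the major ninth.

major ninth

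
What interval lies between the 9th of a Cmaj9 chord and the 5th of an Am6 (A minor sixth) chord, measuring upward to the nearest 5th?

The 9th of Cmaj9 is D; the 5th of Am6 (A minor sixth) is E.
From D to E is 2 semitones, exactly the major second.

M2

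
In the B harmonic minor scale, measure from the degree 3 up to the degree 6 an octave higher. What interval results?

P11

The scale runs B C# D E F# G A#.
The degree 3 is D and the 6th degree (up an octave) is G.
D up to G spans 11 letter names and 17 semitones — a perfect eleventh.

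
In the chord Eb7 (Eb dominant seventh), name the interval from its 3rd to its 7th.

Eb7 is spelled Eb G Bb Db.
3rd = G; 7th = Db.
G up to Db is 6 semitones, a half step narrower than a perfect fifth, so the interval is diminished.

d5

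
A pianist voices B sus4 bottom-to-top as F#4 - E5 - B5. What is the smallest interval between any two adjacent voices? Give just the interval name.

Adjacent intervals: F#4→E5 = minor seventh; E5→B5 = perfect fifth.
The smallest is E5 to B5, a perfect fifth (7 semitones).

P5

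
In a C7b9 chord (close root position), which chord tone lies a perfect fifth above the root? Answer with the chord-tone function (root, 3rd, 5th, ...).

C7b9: C–E–G–Bb–Db.
The root is C. A perfect fifth above C is G.
G is the chord's 5th.

5th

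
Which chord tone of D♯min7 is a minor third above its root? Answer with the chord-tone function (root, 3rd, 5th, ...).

3rd

D♯-7: D♯ F♯ A♯ C♯.
The root is D♯. A minor third above D♯ is F♯.
F♯ is the chord's 3rd.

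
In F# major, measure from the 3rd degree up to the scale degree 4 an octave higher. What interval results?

F# major: F# G# A# B C# D# E#.
So we need the interval from A# up to B.
From A# to B: 13 semitones over a ninth = minor.

minor 9th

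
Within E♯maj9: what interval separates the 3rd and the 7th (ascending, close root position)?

perfect fifth

E♯maj9 (E♯ major ninth): E♯ G𝄪 B♯ D𝄪 F𝄪.
So we need the interval from G𝄪 up to D𝄪.
G𝄪 up to D𝄪 spans 5 letter names and 7 semitones — a perfect fifth.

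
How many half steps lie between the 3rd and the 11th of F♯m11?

14

F♯m11: F♯, A, C♯, E, G♯, B.
A to B is a major ninth: 14 semitones.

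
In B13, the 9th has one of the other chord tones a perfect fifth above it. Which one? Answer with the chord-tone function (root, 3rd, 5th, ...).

13th

B13: B–D#–F#–A–C#–G#.
The 9th is C#. A perfect fifth above C# is G#.
G# is the chord's 13th.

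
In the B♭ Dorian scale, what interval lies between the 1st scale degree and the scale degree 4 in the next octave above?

The scale runs B♭ C D♭ E♭ F G A♭.
The 1st scale degree is B♭ and the degree 4 (up an octave) is E♭.
Counting 11 letters and 17 half steps from B♭ gives a perfect eleventh.

perfect eleventh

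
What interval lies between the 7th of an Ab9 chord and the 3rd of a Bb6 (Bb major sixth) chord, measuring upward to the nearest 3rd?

augmented fifth

The 7th of Ab9 is Gb; the 3rd of Bb6 (Bb major sixth) is D.
Gb up to D is 8 semitones, a half step wider than a perfect fifth, so the interval is augmented.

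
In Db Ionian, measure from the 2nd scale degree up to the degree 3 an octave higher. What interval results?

major ninth

The scale runs Db Eb F Gb Ab Bb C.
That puts Eb below F.
Eb up to F spans 9 letter names and 14 semitones — a major ninth.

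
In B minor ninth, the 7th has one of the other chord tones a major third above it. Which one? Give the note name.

C#

The chord tones of Bmin9 (B minor ninth) are B D F# A C#.
The 7th is A. A major third above A is C#.
C# is the chord's 9th.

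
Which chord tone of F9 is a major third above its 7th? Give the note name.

Spelling the chord: F A C Eb G.
The 7th is Eb. A major third above Eb is G.
G is the chord's 9th.

G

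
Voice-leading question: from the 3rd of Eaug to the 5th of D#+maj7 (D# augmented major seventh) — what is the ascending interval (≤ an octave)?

augmented second

The 3rd of Eaug is G#; the 5th of D#+maj7 (D# augmented major seventh) is A##.
2 letter names make it a second; at 3 semitones (a half step wider than major) the quality is augmented.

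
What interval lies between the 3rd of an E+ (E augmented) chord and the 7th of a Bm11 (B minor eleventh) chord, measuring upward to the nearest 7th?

E+ (E augmented) has G♯ as its 3rd, and Bm11 (B minor eleventh) has A as its 7th.
G♯ up to A is 1 semitone, a half step narrower than a major second, so the interval is minor.

m2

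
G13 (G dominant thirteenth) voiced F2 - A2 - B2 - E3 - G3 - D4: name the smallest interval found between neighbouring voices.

major second

Adjacent intervals: F2→A2 = major third; A2→B2 = major second; B2→E3 = perfect fourth; E3→G3 = minor third; G3→D4 = perfect fifth.
The smallest is A2 to B2, a major second (2 semitones).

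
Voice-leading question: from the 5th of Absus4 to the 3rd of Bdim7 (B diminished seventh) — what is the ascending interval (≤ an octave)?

Absus4 has Eb as its 5th, and Bdim7 (B diminished seventh) has D as its 3rd.
Counting 7 letters and 11 half steps from Eb gives a major seventh.

major 7th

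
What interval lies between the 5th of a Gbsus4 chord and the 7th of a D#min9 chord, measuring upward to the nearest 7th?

The 5th of Gbsus4 is Db; the 7th of D#min9 is C#.
7 letter names make it a seventh; at 12 semitones (a half step wider than major) the quality is augmented.

augmented 7th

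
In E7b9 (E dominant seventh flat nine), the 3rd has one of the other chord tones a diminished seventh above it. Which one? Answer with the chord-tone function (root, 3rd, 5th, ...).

Spelling the chord: E-G#-B-D-F.
The 3rd is G#. A diminished seventh above G# is F.
F is the chord's 9th.

9th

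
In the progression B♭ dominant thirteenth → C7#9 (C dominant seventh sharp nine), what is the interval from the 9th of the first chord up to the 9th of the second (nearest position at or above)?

B♭ dominant thirteenth has C as its 9th, and C7#9 (C dominant seventh sharp nine) has D♯ as its 9th.
From C to D♯: 3 semitones over a second = augmented.

augmented second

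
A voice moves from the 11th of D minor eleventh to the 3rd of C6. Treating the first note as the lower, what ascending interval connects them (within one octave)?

M6

The 11th of D minor eleventh is G; the 3rd of C6 is E.
G up to E spans 6 letter names and 9 semitones — a major sixth.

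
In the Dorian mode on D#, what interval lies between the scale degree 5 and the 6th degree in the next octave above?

major ninth

Spelling the Dorian mode on D#: D# E# F# G# A# B# C#.
Scale degree 5 = A#; degree 6 (up an octave) = B#.
A# up to B# spans 9 letter names and 14 semitones — a major ninth.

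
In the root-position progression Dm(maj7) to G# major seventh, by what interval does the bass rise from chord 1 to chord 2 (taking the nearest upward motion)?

The roots are D and G#.
4 letter names make it a fourth; at 6 semitones (a half step wider than perfect) the quality is augmented.

augmented fourth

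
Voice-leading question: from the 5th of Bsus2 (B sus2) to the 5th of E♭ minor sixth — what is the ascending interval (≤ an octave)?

The 5th of Bsus2 (B sus2) is F♯; the 5th of E♭ minor sixth is B♭.
4 letter names make it a fourth; at 4 semitones (a half step narrower than perfect) the quality is diminished.

d4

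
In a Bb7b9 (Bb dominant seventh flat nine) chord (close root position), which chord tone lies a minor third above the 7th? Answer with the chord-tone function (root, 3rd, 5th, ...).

9th

Bb7b9 is spelled Bb-D-F-Ab-Cb.
The 7th is Ab. A minor third above Ab is Cb.
Cb is the chord's 9th.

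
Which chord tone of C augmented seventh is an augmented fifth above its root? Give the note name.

The chord tones of C+7 are C–E–G#–Bb.
The root is C. An augmented fifth above C is G#.
G# is the chord's 5th.

G#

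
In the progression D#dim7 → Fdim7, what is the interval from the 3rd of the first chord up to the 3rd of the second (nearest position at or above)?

diminished 3rd

The 3rd of D#dim7 is F#; the 3rd of Fdim7 is Ab.
F# up to Ab is 2 semitones, a whole step narrower than a major third, so the interval is diminished.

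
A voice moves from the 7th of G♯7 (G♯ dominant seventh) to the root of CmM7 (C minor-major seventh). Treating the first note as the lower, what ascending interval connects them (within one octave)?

The 7th of G♯7 (G♯ dominant seventh) is F♯; the root of CmM7 (C minor-major seventh) is C.
From F♯ to C: 6 semitones over a fifth = diminished.

d5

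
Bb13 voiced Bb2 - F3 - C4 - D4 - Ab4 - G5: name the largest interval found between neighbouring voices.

major seventh

Adjacent intervals: Bb2→F3 = perfect fifth; F3→C4 = perfect fifth; C4→D4 = major second; D4→Ab4 = diminished fifth; Ab4→G5 = major seventh.
The largest is Ab4 to G5, a major seventh (11 semitones).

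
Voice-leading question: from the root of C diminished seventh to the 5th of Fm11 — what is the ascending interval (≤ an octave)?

perfect unison

The root of C diminished seventh is C; the 5th of Fm11 is C.
From C to C is 0 semitones, exactly the perfect unison.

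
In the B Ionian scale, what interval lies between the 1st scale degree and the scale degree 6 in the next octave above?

Spelling the B Ionian scale: B C# D# E F# G# A#.
1st scale degree = B; 6th degree (up an octave) = G#.
Counting 13 letters and 21 half steps from B gives a major thirteenth.

M13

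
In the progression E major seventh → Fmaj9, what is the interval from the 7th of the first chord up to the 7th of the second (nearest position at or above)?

E major seventh has D♯ as its 7th, and Fmaj9 has E as its 7th.
2 letter names make it a second; at 1 semitone (a half step narrower than major) the quality is minor.

m2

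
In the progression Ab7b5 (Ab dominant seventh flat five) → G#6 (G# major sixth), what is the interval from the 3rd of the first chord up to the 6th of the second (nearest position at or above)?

The 3rd of Ab7b5 (Ab dominant seventh flat five) is C; the 6th of G#6 (G# major sixth) is E#.
From C to E#: 5 semitones over a third = augmented.

augmented 3rd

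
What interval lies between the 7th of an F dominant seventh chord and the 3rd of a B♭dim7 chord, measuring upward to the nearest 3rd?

minor seventh

The 7th of F dominant seventh is E♭; the 3rd of B♭dim7 is D♭.
E♭ up to D♭ is 10 semitones, a half step narrower than a major seventh, so the interval is minor.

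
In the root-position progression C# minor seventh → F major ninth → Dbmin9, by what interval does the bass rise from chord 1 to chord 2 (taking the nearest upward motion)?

d4

The roots are C# and F.
4 letter names make it a fourth; at 4 semitones (a half step narrower than perfect) the quality is diminished.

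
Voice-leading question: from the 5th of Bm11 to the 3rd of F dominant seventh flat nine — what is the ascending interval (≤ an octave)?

Bm11 has F# as its 5th, and F dominant seventh flat nine has A as its 3rd.
3 letter names make it a third; at 3 semitones (a half step narrower than major) the quality is minor.

m3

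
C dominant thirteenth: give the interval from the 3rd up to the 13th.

Spelling the chord: C-E-G-B♭-D-A.
3rd = E; 13th = A.
E up to A spans 11 letter names and 17 semitones — a perfect eleventh.

perfect eleventh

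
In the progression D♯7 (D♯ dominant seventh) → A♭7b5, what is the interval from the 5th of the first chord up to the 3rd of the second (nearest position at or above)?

d3

D♯7 (D♯ dominant seventh) has A♯ as its 5th, and A♭7b5 has C as its 3rd.
From A♯ to C: 2 semitones over a third = diminished.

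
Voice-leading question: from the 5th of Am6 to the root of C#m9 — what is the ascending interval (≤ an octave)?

major sixth

Am6 has E as its 5th, and C#m9 has C# as its root.
E up to C# spans 6 letter names and 9 semitones — a major sixth.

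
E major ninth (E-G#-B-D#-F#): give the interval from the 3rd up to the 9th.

The 3rd is G# and the 9th is F#.
7 letter names make it a seventh; at 10 semitones (a half step narrower than major) the quality is minor.

m7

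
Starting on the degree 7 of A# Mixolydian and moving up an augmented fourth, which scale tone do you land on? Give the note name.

C##

The scale is A# B# C## D# E# F## G#.
The degree 7 is G#; an augmented fourth above that is C## — scale degree 3.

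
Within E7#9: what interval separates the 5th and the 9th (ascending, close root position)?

augmented fifth

E7#9: E G# B D F##.
5th = B; 9th = F##.
5 letter names make it a fifth; at 8 semitones (a half step wider than perfect) the quality is augmented.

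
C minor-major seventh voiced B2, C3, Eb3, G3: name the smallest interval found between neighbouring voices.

minor 2nd

Adjacent intervals: B2→C3 = minor second; C3→Eb3 = minor third; Eb3→G3 = major third.
The smallest is B2 to C3, a minor second (1 semitone).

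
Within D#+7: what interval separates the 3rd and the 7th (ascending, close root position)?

diminished fifth

Spelling the chord: D#, F##, A##, C#.
That puts F## below C#.
F## up to C# is 6 semitones, a half step narrower than a perfect fifth, so the interval is diminished.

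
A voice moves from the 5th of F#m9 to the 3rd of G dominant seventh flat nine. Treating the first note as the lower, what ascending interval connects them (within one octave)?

The 5th of F#m9 is C#; the 3rd of G dominant seventh flat nine is B.
7 letter names make it a seventh; at 10 semitones (a half step narrower than major) the quality is minor.

minor 7th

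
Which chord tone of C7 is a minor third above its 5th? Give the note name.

Bb

C7 (C dominant seventh): C-E-G-Bb.
The 5th is G. A minor third above G is Bb.
Bb is the chord's 7th.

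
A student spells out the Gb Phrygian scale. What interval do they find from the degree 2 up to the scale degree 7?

Spelling the Gb Phrygian scale: Gb Abb Bbb Cb Db Ebb Fb.
Degree 2 = Abb; degree 7 = Fb.
Abb up to Fb spans 6 letter names and 9 semitones — a major sixth.

M6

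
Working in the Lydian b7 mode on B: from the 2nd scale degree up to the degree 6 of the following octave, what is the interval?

The scale runs B C# D# E# F# G# A.
2nd scale degree = C#; degree 6 (up an octave) = G#.
Counting 12 letters and 19 half steps from C# gives a perfect twelfth.

perfect twelfth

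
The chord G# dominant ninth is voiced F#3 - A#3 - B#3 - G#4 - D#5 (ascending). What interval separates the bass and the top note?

The outer voices are F#3 and D#5.
Counting 13 letters and 21 half steps from F# gives a major thirteenth.

M13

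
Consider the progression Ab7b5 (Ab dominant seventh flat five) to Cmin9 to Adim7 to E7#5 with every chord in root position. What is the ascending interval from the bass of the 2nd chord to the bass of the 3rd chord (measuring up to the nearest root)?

The roots are C and A.
From C to A is 9 semitones, exactly the major sixth.

major sixth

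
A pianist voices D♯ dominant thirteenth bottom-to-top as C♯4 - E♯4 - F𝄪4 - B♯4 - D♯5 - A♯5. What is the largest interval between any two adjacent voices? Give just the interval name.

perfect fifth

Adjacent intervals: C♯4→E♯4 = major third; E♯4→F𝄪4 = major second; F𝄪4→B♯4 = perfect fourth; B♯4→D♯5 = minor third; D♯5→A♯5 = perfect fifth.
The largest is D♯5 to A♯5, a perfect fifth (7 semitones).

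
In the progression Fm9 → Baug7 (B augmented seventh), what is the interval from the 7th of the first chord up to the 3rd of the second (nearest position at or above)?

augmented seventh

Fm9 has Eb as its 7th, and Baug7 (B augmented seventh) has D# as its 3rd.
Eb up to D# is 12 semitones, a half step wider than a major seventh, so the interval is augmented.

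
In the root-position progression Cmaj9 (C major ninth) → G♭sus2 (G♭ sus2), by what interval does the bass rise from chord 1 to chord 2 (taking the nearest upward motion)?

diminished 5th

The roots are C and G♭.
C up to G♭ is 6 semitones, a half step narrower than a perfect fifth, so the interval is diminished.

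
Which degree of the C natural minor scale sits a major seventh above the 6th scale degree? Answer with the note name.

The scale is C D E♭ F G A♭ B♭.
The 6th scale degree is A♭; a major seventh above that is G — scale degree 5.

G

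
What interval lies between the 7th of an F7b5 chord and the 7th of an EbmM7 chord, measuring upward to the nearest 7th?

major seventh

F7b5 has Eb as its 7th, and EbmM7 has D as its 7th.
From Eb to D is 11 semitones, exactly the major seventh.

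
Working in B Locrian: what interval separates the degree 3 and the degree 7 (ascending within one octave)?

P5

B locrian: B C D E F G A.
The degree 3 is D and the 7th degree is A.
From D to A is 7 semitones, exactly the perfect fifth.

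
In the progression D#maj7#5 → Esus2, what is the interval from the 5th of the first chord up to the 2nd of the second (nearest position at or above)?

d6

The 5th of D#maj7#5 is A##; the 2nd of Esus2 is F#.
From A## to F#: 7 semitones over a sixth = diminished.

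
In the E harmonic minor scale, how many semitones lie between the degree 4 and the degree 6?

The scale is E F# G A B C D#.
A up to C is a minor third — 3 semitones.

3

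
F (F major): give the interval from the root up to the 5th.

F (F major): F, A, C.
So we need the interval from F up to C.
From F to C is 7 semitones, exactly the perfect fifth.

perfect fifth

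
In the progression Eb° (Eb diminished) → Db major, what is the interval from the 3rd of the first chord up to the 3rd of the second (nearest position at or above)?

The 3rd of Eb° (Eb diminished) is Gb; the 3rd of Db major is F.
From Gb to F is 11 semitones, exactly the major seventh.

major seventh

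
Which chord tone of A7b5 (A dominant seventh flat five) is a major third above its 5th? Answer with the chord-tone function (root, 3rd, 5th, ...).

7th

Spelling the chord: A, C♯, E♭, G.
The 5th is E♭. A major third above E♭ is G.
G is the chord's 7th.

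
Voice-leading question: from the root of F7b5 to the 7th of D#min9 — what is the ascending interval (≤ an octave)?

F7b5 has F as its root, and D#min9 has C# as its 7th.
F up to C# is 8 semitones, a half step wider than a perfect fifth, so the interval is augmented.

A5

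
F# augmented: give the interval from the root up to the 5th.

Spelling the chord: F#-A#-C##.
That puts F# below C##.
F# up to C## is 8 semitones, a half step wider than a perfect fifth, so the interval is augmented.

augmented fifth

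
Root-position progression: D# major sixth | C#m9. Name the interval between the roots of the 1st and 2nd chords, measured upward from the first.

minor seventh

The roots are D# and C#.
From D# to C#: 10 semitones over a seventh = minor.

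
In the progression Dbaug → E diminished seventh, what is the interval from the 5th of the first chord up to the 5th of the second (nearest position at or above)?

The 5th of Dbaug is A; the 5th of E diminished seventh is Bb.
2 letter names make it a second; at 1 semitone (a half step narrower than major) the quality is minor.

minor second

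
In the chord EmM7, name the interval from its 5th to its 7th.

major 3rd

EmM7 is spelled E-G-B-D#.
5th = B; 7th = D#.
Counting 3 letters and 4 half steps from B gives a major third.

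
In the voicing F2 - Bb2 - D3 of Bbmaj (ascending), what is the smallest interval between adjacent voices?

major third

Adjacent intervals: F2→Bb2 = perfect fourth; Bb2→D3 = major third.
The smallest is Bb2 to D3, a major third (4 semitones).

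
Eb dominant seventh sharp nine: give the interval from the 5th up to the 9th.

augmented fifth

Eb7#9 (Eb dominant seventh sharp nine) is spelled Eb, G, Bb, Db, F#.
The 5th is Bb and the 9th is F#.
5 letter names make it a fifth; at 8 semitones (a half step wider than perfect) the quality is augmented.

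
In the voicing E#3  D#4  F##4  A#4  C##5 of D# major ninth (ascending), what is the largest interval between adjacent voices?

Adjacent intervals: E#3→D#4 = minor seventh; D#4→F##4 = major third; F##4→A#4 = minor third; A#4→C##5 = major third.
The largest is E#3 to D#4, a minor seventh (10 semitones).

minor seventh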